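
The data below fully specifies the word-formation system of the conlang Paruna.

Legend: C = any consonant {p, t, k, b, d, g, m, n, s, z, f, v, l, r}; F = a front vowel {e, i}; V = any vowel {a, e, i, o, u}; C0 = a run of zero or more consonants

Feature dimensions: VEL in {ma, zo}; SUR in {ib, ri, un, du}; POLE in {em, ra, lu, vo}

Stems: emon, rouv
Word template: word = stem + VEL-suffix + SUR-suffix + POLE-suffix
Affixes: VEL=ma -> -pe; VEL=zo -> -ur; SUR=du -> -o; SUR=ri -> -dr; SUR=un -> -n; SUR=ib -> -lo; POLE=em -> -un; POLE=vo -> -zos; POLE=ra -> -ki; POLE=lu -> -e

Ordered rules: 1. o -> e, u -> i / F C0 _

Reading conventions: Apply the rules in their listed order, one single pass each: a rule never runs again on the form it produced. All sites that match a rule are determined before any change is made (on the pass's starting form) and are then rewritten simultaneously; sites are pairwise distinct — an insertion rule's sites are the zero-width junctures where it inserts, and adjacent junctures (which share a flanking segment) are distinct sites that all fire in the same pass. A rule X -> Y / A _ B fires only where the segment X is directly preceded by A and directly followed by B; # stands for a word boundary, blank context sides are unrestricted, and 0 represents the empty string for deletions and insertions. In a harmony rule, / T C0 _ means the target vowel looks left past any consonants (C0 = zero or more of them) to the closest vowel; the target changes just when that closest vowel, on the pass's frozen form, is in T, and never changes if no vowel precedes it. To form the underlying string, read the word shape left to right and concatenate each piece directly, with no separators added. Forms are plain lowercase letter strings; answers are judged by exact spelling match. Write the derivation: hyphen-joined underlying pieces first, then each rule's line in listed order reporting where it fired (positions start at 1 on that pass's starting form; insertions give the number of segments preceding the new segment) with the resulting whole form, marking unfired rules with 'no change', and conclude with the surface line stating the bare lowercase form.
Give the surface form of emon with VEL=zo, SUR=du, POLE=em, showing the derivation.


underlying: emon-ur-o-un
1. o -> e, u -> i / F C0 _: fires at position(s) 3: emenuroun
surface: emenuroun


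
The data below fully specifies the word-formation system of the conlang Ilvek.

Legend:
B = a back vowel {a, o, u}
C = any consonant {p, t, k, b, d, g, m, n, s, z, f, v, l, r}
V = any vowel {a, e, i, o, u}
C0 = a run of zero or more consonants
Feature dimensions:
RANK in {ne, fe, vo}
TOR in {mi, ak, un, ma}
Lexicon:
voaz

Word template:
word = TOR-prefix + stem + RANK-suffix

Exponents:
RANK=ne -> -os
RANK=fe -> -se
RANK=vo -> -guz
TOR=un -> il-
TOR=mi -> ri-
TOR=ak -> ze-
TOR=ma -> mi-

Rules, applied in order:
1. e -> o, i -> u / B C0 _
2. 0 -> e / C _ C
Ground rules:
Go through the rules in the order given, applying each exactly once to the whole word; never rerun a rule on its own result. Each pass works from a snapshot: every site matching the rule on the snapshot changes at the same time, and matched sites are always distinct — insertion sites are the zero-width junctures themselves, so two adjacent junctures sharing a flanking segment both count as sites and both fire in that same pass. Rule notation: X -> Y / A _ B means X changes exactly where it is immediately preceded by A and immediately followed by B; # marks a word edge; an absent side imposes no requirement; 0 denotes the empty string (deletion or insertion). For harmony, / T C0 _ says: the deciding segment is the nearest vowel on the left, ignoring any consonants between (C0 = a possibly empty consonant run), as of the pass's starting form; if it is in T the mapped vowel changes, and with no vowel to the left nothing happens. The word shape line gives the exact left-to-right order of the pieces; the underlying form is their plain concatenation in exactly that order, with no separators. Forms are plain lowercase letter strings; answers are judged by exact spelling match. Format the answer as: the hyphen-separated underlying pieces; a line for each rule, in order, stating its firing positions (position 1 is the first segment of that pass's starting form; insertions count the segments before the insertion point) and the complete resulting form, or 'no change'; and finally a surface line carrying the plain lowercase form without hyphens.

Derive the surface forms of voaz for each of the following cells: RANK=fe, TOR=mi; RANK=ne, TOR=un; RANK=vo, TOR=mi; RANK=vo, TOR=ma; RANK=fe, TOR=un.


cell RANK=fe, TOR=mi:
underlying: ri-voaz-se
1. e -> o, i -> u / B C0 _: fires at position(s) 8: rivoazso
2. 0 -> e / C _ C: inserts after position(s) 6: rivoazeso
surface: rivoazeso

cell RANK=ne, TOR=un:
underlying: il-voaz-os
1. e -> o, i -> u / B C0 _: no change
2. 0 -> e / C _ C: inserts after position(s) 2: ilevoazos
surface: ilevoazos

cell RANK=vo, TOR=mi:
underlying: ri-voaz-guz
1. e -> o, i -> u / B C0 _: no change
2. 0 -> e / C _ C: inserts after position(s) 6: rivoazeguz
surface: rivoazeguz

cell RANK=vo, TOR=ma:
underlying: mi-voaz-guz
1. e -> o, i -> u / B C0 _: no change
2. 0 -> e / C _ C: inserts after position(s) 6: mivoazeguz
surface: mivoazeguz

cell RANK=fe, TOR=un:
underlying: il-voaz-se
1. e -> o, i -> u / B C0 _: fires at position(s) 8: ilvoazso
2. 0 -> e / C _ C: inserts after position(s) 2, 6: ilevoazeso
surface: ilevoazeso


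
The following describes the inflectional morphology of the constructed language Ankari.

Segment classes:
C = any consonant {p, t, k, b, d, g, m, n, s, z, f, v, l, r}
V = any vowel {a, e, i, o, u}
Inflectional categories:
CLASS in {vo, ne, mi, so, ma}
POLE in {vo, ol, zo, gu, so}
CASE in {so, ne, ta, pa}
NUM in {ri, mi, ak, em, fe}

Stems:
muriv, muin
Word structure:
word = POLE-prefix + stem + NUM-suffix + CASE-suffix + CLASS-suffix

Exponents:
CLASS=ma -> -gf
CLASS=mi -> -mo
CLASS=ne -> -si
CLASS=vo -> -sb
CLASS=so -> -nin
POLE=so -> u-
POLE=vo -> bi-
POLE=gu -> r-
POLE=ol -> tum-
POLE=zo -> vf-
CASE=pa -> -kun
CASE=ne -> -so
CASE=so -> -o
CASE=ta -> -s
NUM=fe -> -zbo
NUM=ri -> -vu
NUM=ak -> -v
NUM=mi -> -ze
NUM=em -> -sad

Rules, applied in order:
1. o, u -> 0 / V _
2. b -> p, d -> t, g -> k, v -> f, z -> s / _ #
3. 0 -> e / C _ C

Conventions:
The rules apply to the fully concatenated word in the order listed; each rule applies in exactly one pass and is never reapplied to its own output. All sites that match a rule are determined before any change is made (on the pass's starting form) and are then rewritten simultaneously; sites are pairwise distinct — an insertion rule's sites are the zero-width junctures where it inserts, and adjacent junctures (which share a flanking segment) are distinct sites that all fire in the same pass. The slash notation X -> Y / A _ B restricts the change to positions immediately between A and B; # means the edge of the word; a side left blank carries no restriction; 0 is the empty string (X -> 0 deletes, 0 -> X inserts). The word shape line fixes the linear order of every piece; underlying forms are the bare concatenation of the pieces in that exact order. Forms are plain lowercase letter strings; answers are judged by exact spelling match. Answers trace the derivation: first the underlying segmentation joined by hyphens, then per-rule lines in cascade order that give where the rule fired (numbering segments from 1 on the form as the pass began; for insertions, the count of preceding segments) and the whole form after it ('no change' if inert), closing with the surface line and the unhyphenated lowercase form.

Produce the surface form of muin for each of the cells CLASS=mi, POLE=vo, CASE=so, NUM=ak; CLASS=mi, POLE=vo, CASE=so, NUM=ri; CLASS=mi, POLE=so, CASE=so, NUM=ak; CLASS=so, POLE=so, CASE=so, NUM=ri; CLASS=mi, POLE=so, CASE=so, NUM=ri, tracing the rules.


cell CLASS=mi, POLE=vo, CASE=so, NUM=ak:
underlying: bi-muin-v-o-mo
1. o, u -> 0 / V _: no change
2. b -> p, d -> t, g -> k, v -> f, z -> s / _ #: no change
3. 0 -> e / C _ C: inserts after position(s) 6: bimuinevomo
surface: bimuinevomo

cell CLASS=mi, POLE=vo, CASE=so, NUM=ri:
underlying: bi-muin-vu-o-mo
1. o, u -> 0 / V _: fires at position(s) 9: bimuinvumo
2. b -> p, d -> t, g -> k, v -> f, z -> s / _ #: no change
3. 0 -> e / C _ C: inserts after position(s) 6: bimuinevumo
surface: bimuinevumo

cell CLASS=mi, POLE=so, CASE=so, NUM=ak:
underlying: u-muin-v-o-mo
1. o, u -> 0 / V _: no change
2. b -> p, d -> t, g -> k, v -> f, z -> s / _ #: no change
3. 0 -> e / C _ C: inserts after position(s) 5: umuinevomo
surface: umuinevomo

cell CLASS=so, POLE=so, CASE=so, NUM=ri:
underlying: u-muin-vu-o-nin
1. o, u -> 0 / V _: fires at position(s) 8: umuinvunin
2. b -> p, d -> t, g -> k, v -> f, z -> s / _ #: no change
3. 0 -> e / C _ C: inserts after position(s) 5: umuinevunin
surface: umuinevunin

cell CLASS=mi, POLE=so, CASE=so, NUM=ri:
underlying: u-muin-vu-o-mo
1. o, u -> 0 / V _: fires at position(s) 8: umuinvumo
2. b -> p, d -> t, g -> k, v -> f, z -> s / _ #: no change
3. 0 -> e / C _ C: inserts after position(s) 5: umuinevumo
surface: umuinevumo


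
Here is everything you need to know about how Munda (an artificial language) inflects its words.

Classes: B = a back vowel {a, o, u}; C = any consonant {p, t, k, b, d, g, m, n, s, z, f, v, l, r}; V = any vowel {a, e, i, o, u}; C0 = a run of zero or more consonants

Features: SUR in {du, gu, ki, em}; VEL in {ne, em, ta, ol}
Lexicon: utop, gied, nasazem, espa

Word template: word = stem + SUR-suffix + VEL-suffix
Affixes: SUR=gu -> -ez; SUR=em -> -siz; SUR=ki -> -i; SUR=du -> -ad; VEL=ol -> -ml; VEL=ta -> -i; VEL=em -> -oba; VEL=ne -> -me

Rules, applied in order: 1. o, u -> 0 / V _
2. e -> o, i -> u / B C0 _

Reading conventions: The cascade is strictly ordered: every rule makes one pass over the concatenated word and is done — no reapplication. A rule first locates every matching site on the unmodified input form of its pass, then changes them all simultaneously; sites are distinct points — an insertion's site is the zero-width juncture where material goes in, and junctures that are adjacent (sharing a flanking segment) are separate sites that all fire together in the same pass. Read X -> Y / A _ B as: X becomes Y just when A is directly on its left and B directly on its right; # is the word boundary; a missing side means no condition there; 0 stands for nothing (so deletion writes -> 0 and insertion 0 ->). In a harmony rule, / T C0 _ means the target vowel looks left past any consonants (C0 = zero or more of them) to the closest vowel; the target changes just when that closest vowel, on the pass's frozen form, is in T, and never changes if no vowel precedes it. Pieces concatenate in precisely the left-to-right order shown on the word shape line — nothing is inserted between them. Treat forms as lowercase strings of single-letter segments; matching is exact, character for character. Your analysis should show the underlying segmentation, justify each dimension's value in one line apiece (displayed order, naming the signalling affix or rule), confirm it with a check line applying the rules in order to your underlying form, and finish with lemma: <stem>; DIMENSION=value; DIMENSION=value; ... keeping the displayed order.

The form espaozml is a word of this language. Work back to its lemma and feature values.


underlying: espa-ez-ml
SUR=gu - signalled by the affix -ez
VEL=ol - signalled by the affix -ml
check: espaezml -> espaezml -> espaozml
lemma: espa; SUR=gu; VEL=ol


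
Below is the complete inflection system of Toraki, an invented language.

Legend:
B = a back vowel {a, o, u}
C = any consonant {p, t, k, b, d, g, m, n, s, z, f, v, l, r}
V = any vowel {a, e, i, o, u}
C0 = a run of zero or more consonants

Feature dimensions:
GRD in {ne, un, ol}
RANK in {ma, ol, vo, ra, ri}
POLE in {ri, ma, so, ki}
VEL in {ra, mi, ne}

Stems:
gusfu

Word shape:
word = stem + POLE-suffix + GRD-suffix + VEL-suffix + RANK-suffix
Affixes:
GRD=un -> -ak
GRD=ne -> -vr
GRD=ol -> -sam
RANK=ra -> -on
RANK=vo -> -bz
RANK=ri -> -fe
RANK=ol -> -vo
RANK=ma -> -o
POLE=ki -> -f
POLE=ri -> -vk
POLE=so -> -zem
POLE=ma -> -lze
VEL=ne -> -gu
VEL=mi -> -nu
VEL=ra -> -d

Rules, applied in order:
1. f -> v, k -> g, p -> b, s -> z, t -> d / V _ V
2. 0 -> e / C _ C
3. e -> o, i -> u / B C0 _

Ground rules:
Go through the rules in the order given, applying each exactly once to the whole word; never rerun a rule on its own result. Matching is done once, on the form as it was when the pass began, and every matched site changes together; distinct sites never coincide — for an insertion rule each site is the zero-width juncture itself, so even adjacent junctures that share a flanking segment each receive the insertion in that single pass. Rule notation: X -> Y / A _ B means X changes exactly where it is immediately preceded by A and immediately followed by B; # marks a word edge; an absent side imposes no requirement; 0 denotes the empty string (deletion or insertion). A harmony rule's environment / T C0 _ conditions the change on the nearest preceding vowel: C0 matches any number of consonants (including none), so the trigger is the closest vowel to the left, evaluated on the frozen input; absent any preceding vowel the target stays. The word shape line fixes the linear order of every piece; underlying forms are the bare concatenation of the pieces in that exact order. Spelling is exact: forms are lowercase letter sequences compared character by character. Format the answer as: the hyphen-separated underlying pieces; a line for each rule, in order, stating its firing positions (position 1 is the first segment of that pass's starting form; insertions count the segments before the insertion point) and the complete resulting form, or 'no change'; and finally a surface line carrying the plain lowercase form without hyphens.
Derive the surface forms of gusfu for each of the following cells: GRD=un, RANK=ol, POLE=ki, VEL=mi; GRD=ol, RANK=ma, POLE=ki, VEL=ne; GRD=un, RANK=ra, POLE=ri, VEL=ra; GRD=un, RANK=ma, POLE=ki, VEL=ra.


cell GRD=un, RANK=ol, POLE=ki, VEL=mi:
underlying: gusfu-f-ak-nu-vo
1. f -> v, k -> g, p -> b, s -> z, t -> d / V _ V: fires at position(s) 6: gusfuvaknuvo
2. 0 -> e / C _ C: inserts after position(s) 3, 8: gusefuvakenuvo
3. e -> o, i -> u / B C0 _: fires at position(s) 4, 10: gusofuvakonuvo
surface: gusofuvakonuvo

cell GRD=ol, RANK=ma, POLE=ki, VEL=ne:
underlying: gusfu-f-sam-gu-o
1. f -> v, k -> g, p -> b, s -> z, t -> d / V _ V: no change
2. 0 -> e / C _ C: inserts after position(s) 3, 6, 9: gusefufesameguo
3. e -> o, i -> u / B C0 _: fires at position(s) 4, 8, 12: gusofufosamoguo
surface: gusofufosamoguo

cell GRD=un, RANK=ra, POLE=ri, VEL=ra:
underlying: gusfu-vk-ak-d-on
1. f -> v, k -> g, p -> b, s -> z, t -> d / V _ V: no change
2. 0 -> e / C _ C: inserts after position(s) 3, 6, 9: gusefuvekakedon
3. e -> o, i -> u / B C0 _: fires at position(s) 4, 8, 12: gusofuvokakodon
surface: gusofuvokakodon

cell GRD=un, RANK=ma, POLE=ki, VEL=ra:
underlying: gusfu-f-ak-d-o
1. f -> v, k -> g, p -> b, s -> z, t -> d / V _ V: fires at position(s) 6: gusfuvakdo
2. 0 -> e / C _ C: inserts after position(s) 3, 8: gusefuvakedo
3. e -> o, i -> u / B C0 _: fires at position(s) 4, 10: gusofuvakodo
surface: gusofuvakodo


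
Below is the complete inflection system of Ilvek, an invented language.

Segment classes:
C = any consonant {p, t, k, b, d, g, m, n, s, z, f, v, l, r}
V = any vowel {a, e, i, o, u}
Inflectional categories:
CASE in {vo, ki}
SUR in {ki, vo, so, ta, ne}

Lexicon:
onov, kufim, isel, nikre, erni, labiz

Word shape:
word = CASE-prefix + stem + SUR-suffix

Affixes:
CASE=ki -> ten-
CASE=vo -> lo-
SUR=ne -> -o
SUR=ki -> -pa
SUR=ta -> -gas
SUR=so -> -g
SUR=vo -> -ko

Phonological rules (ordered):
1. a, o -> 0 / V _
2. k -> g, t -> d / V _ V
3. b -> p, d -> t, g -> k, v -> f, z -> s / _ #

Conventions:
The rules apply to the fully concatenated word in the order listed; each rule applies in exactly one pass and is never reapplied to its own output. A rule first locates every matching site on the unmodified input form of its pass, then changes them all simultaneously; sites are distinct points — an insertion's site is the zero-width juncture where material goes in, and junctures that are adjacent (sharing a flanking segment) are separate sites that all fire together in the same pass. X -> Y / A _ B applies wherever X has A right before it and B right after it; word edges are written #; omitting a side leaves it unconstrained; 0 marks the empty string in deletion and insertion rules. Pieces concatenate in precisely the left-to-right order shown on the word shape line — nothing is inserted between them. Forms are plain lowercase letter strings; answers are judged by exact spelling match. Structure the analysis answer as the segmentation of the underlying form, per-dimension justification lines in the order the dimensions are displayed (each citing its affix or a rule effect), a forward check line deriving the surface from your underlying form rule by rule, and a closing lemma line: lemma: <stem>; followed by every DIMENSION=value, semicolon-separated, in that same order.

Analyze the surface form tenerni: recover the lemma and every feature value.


underlying: ten-erni-o
CASE=ki - signalled by the affix ten-
SUR=ne - signalled by the affix -o
check: tenernio -> tenerni -> tenerni -> tenerni
lemma: erni; CASE=ki; SUR=ne


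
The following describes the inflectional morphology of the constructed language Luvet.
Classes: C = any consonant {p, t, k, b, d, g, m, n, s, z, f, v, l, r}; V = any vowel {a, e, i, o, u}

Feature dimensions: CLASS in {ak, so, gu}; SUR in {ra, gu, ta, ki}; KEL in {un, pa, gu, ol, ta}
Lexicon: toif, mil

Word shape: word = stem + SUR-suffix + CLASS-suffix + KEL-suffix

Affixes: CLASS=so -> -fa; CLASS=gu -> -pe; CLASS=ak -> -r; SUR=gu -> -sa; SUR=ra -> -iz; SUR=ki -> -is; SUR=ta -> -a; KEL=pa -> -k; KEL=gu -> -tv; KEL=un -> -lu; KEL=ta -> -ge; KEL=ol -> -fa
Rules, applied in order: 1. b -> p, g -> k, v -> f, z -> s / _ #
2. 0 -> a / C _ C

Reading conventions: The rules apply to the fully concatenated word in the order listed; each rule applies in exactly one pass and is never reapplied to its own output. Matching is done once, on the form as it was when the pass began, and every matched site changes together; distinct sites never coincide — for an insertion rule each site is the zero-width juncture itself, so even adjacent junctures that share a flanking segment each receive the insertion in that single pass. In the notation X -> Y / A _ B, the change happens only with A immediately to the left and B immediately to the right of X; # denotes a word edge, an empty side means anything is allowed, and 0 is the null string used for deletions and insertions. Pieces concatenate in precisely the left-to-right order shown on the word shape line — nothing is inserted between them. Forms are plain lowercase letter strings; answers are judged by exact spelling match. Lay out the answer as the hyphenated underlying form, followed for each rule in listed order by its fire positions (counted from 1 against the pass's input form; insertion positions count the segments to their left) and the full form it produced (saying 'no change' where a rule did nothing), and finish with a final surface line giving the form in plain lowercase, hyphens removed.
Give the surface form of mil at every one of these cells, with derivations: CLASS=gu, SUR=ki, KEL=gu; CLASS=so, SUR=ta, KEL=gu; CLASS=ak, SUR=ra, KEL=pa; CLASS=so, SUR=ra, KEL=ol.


cell CLASS=gu, SUR=ki, KEL=gu:
underlying: mil-is-pe-tv
1. b -> p, g -> k, v -> f, z -> s / _ #: fires at position(s) 9: milispetf
2. 0 -> a / C _ C: inserts after position(s) 5, 8: milisapetaf
surface: milisapetaf

cell CLASS=so, SUR=ta, KEL=gu:
underlying: mil-a-fa-tv
1. b -> p, g -> k, v -> f, z -> s / _ #: fires at position(s) 8: milafatf
2. 0 -> a / C _ C: inserts after position(s) 7: milafataf
surface: milafataf

cell CLASS=ak, SUR=ra, KEL=pa:
underlying: mil-iz-r-k
1. b -> p, g -> k, v -> f, z -> s / _ #: no change
2. 0 -> a / C _ C: inserts after position(s) 5, 6: milizarak
surface: milizarak

cell CLASS=so, SUR=ra, KEL=ol:
underlying: mil-iz-fa-fa
1. b -> p, g -> k, v -> f, z -> s / _ #: no change
2. 0 -> a / C _ C: inserts after position(s) 5: milizafafa
surface: milizafafa


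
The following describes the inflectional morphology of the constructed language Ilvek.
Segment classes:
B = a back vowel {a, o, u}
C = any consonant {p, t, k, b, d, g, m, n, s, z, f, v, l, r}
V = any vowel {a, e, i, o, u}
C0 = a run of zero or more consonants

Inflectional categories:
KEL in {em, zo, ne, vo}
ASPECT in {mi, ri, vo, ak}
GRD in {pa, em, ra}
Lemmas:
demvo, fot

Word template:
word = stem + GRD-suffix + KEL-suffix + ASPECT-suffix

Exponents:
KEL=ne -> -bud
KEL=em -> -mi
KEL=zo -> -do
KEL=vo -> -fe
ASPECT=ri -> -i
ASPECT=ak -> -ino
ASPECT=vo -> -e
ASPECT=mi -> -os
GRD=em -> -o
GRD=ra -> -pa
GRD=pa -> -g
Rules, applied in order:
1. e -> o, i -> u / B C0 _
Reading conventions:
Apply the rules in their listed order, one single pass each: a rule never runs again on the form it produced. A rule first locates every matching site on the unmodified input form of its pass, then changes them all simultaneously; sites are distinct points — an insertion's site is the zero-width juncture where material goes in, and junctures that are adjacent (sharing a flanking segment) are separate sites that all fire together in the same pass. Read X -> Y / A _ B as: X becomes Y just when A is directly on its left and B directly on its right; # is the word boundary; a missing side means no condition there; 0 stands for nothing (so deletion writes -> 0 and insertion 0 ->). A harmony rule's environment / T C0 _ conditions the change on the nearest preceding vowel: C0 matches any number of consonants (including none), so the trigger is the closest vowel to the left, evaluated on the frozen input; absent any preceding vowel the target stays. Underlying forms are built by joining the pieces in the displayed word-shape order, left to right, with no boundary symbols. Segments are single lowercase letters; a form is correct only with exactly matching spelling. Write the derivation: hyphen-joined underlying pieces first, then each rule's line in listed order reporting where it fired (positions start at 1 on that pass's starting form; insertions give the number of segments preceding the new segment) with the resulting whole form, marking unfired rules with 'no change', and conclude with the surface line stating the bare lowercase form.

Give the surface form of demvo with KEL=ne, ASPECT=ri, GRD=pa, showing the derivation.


underlying: demvo-g-bud-i
1. e -> o, i -> u / B C0 _: fires at position(s) 10: demvogbudu
surface: demvogbudu


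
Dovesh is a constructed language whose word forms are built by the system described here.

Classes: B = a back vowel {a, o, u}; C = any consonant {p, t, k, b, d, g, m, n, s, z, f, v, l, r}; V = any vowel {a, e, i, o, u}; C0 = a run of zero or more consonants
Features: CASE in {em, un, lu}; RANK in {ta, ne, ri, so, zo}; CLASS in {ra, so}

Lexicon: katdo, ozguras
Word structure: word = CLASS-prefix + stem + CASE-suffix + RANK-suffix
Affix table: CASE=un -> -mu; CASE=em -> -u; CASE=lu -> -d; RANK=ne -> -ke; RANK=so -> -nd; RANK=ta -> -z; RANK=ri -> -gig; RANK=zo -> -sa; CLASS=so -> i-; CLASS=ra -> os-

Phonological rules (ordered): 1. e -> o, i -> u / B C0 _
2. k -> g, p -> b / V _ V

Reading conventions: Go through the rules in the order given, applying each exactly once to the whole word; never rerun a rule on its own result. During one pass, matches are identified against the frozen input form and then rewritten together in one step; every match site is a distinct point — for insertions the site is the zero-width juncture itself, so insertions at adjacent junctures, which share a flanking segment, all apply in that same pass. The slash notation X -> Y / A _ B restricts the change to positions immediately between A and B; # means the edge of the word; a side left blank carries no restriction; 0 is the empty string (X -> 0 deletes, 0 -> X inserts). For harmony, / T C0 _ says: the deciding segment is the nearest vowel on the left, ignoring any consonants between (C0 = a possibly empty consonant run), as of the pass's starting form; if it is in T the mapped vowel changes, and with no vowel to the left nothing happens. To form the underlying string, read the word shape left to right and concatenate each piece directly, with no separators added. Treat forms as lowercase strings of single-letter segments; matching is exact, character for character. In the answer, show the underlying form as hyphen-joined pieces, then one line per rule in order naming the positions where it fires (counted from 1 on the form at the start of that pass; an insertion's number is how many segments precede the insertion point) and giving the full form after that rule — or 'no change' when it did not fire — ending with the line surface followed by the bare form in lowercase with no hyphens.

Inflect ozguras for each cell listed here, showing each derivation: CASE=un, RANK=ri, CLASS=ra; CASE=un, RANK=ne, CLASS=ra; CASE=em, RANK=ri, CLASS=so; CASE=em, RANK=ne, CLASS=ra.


cell CASE=un, RANK=ri, CLASS=ra:
underlying: os-ozguras-mu-gig
1. e -> o, i -> u / B C0 _: fires at position(s) 13: osozgurasmugug
2. k -> g, p -> b / V _ V: no change
surface: osozgurasmugug

cell CASE=un, RANK=ne, CLASS=ra:
underlying: os-ozguras-mu-ke
1. e -> o, i -> u / B C0 _: fires at position(s) 13: osozgurasmuko
2. k -> g, p -> b / V _ V: fires at position(s) 12: osozgurasmugo
surface: osozgurasmugo

cell CASE=em, RANK=ri, CLASS=so:
underlying: i-ozguras-u-gig
1. e -> o, i -> u / B C0 _: fires at position(s) 11: iozgurasugug
2. k -> g, p -> b / V _ V: no change
surface: iozgurasugug

cell CASE=em, RANK=ne, CLASS=ra:
underlying: os-ozguras-u-ke
1. e -> o, i -> u / B C0 _: fires at position(s) 12: osozgurasuko
2. k -> g, p -> b / V _ V: fires at position(s) 11: osozgurasugo
surface: osozgurasugo


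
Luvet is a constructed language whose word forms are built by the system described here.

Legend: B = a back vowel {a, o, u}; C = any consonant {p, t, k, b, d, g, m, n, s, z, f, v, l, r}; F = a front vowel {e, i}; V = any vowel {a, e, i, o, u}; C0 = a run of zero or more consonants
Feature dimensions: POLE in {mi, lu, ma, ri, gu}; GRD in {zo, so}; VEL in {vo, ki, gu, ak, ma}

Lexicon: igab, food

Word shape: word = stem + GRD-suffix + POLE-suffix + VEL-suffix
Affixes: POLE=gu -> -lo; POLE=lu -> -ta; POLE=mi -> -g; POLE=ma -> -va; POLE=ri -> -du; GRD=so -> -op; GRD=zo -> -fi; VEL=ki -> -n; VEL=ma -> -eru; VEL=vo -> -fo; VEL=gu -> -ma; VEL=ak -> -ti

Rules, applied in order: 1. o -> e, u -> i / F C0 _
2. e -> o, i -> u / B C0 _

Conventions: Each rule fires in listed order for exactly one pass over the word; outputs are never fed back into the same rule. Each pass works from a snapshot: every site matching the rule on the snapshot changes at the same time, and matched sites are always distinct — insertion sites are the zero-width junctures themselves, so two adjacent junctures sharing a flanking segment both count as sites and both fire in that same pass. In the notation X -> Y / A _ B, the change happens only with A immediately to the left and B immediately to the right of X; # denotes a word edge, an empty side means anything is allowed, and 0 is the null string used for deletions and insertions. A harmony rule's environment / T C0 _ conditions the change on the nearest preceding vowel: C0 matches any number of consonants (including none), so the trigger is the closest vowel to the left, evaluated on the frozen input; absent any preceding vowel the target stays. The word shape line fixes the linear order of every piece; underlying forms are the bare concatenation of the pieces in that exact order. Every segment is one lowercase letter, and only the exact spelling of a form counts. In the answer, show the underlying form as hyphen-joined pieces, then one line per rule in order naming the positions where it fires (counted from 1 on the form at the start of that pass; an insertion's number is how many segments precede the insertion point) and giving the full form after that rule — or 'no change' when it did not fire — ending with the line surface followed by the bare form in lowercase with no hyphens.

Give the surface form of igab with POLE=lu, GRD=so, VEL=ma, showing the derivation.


underlying: igab-op-ta-eru
1. o -> e, u -> i / F C0 _: fires at position(s) 11: igaboptaeri
2. e -> o, i -> u / B C0 _: fires at position(s) 9: igaboptaori
surface: igaboptaori


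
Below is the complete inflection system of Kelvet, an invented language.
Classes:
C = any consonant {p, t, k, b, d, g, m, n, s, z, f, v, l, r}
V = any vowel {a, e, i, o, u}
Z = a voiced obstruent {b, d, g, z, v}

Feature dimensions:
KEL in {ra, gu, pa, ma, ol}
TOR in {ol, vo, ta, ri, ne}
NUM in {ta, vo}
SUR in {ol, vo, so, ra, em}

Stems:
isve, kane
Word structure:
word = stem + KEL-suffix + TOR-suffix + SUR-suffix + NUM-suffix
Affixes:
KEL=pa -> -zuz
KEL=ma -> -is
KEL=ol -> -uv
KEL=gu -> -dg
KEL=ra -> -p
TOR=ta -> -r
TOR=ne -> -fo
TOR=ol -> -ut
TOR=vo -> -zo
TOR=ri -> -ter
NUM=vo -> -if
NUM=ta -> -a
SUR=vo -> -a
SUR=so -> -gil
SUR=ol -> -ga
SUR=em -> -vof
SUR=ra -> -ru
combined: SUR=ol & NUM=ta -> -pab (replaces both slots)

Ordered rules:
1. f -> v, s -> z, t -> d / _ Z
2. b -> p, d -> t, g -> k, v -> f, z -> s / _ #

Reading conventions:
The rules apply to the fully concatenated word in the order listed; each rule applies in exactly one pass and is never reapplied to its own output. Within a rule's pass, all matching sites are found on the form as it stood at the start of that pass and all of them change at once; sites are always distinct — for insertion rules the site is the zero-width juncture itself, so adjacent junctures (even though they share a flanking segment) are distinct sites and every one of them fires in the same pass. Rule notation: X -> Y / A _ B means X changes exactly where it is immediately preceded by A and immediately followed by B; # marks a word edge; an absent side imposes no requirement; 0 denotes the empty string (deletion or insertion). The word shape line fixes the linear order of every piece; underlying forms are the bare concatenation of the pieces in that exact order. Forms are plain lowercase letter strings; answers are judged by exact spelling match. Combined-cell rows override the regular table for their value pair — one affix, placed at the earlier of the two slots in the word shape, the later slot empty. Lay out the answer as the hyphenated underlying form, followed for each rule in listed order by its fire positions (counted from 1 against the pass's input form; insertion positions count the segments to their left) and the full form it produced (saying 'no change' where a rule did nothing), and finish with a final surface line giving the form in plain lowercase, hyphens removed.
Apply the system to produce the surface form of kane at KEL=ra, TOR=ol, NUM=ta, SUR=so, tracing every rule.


underlying: kane-p-ut-gil-a
1. f -> v, s -> z, t -> d / _ Z: fires at position(s) 7: kanepudgila
2. b -> p, d -> t, g -> k, v -> f, z -> s / _ #: no change
surface: kanepudgila


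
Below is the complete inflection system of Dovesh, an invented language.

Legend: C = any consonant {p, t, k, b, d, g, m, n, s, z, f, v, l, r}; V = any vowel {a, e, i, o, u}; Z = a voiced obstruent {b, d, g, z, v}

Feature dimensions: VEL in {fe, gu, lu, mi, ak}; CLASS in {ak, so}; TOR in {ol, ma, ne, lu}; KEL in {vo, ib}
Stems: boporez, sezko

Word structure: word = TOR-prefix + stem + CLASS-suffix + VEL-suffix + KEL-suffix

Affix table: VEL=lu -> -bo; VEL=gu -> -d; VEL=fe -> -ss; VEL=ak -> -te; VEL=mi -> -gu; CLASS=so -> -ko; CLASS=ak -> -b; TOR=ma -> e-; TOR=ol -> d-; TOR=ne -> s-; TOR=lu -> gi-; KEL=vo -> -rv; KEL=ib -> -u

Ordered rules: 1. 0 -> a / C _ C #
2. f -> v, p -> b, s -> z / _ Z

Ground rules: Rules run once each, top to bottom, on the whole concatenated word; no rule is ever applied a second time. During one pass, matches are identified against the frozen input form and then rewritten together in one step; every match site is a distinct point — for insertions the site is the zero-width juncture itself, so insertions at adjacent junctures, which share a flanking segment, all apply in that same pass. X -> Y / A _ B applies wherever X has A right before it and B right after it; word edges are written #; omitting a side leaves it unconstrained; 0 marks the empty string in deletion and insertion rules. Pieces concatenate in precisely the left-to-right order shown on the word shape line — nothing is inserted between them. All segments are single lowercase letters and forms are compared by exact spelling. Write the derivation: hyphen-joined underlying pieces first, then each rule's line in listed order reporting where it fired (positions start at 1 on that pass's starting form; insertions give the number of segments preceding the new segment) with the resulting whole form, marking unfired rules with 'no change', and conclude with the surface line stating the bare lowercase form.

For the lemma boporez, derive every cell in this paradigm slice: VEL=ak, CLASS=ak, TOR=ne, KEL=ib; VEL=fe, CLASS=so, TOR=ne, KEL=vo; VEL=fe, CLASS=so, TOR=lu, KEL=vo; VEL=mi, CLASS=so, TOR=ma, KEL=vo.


cell VEL=ak, CLASS=ak, TOR=ne, KEL=ib:
underlying: s-boporez-b-te-u
1. 0 -> a / C _ C #: no change
2. f -> v, p -> b, s -> z / _ Z: fires at position(s) 1: zboporezbteu
surface: zboporezbteu

cell VEL=fe, CLASS=so, TOR=ne, KEL=vo:
underlying: s-boporez-ko-ss-rv
1. 0 -> a / C _ C #: inserts after position(s) 13: sboporezkossrav
2. f -> v, p -> b, s -> z / _ Z: fires at position(s) 1: zboporezkossrav
surface: zboporezkossrav

cell VEL=fe, CLASS=so, TOR=lu, KEL=vo:
underlying: gi-boporez-ko-ss-rv
1. 0 -> a / C _ C #: inserts after position(s) 14: giboporezkossrav
2. f -> v, p -> b, s -> z / _ Z: no change
surface: giboporezkossrav

cell VEL=mi, CLASS=so, TOR=ma, KEL=vo:
underlying: e-boporez-ko-gu-rv
1. 0 -> a / C _ C #: inserts after position(s) 13: eboporezkogurav
2. f -> v, p -> b, s -> z / _ Z: no change
surface: eboporezkogurav


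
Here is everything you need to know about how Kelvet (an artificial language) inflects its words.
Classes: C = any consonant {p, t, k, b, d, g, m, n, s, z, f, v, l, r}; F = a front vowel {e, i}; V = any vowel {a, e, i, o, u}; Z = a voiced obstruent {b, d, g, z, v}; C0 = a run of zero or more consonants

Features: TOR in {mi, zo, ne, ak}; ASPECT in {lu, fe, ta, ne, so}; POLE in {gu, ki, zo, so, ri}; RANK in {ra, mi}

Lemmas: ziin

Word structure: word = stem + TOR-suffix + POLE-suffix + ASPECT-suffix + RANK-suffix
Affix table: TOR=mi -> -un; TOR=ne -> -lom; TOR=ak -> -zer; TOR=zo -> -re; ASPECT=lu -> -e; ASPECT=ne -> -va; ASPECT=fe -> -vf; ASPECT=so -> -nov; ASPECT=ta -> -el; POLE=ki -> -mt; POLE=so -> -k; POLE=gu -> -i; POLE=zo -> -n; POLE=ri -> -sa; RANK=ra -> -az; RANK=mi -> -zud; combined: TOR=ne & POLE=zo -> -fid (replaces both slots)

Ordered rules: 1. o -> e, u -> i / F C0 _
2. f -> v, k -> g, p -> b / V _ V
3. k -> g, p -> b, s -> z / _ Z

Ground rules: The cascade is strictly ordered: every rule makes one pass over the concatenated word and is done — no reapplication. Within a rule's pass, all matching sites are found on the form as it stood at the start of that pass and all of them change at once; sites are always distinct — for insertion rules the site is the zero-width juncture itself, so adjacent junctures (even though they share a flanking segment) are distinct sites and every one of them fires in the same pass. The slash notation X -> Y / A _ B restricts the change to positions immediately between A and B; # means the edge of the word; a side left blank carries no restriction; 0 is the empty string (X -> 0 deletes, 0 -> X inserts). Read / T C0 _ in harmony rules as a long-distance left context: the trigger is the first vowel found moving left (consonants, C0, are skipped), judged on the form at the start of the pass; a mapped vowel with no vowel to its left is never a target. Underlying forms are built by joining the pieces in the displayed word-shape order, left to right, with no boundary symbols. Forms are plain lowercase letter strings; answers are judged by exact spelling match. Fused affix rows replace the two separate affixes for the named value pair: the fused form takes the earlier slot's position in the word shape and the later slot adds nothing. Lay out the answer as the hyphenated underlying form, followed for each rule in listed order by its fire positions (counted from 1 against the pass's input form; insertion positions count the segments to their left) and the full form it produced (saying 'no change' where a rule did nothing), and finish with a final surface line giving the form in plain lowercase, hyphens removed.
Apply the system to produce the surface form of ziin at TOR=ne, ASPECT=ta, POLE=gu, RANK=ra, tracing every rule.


underlying: ziin-lom-i-el-az
1. o -> e, u -> i / F C0 _: fires at position(s) 6: ziinlemielaz
2. f -> v, k -> g, p -> b / V _ V: no change
3. k -> g, p -> b, s -> z / _ Z: no change
surface: ziinlemielaz


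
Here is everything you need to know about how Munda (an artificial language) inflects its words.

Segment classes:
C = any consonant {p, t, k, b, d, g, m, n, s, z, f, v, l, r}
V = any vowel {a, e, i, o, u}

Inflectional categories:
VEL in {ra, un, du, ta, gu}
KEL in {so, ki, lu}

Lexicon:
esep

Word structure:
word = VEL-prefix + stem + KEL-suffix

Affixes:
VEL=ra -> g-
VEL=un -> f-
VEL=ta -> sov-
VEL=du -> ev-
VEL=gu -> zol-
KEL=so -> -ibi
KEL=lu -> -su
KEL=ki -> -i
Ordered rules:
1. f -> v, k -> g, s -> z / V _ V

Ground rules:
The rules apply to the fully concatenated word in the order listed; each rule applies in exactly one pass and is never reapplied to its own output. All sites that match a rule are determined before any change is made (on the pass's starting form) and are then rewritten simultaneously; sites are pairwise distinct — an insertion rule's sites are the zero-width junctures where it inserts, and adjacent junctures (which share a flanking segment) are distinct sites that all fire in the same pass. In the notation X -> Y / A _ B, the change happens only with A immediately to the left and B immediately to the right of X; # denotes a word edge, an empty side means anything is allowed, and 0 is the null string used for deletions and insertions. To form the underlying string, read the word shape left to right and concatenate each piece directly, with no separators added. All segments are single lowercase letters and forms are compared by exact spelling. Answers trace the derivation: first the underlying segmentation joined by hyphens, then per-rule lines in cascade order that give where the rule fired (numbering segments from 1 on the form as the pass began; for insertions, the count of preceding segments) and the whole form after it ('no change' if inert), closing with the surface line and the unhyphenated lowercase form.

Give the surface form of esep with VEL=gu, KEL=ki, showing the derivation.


underlying: zol-esep-i
1. f -> v, k -> g, s -> z / V _ V: fires at position(s) 5: zolezepi
surface: zolezepi


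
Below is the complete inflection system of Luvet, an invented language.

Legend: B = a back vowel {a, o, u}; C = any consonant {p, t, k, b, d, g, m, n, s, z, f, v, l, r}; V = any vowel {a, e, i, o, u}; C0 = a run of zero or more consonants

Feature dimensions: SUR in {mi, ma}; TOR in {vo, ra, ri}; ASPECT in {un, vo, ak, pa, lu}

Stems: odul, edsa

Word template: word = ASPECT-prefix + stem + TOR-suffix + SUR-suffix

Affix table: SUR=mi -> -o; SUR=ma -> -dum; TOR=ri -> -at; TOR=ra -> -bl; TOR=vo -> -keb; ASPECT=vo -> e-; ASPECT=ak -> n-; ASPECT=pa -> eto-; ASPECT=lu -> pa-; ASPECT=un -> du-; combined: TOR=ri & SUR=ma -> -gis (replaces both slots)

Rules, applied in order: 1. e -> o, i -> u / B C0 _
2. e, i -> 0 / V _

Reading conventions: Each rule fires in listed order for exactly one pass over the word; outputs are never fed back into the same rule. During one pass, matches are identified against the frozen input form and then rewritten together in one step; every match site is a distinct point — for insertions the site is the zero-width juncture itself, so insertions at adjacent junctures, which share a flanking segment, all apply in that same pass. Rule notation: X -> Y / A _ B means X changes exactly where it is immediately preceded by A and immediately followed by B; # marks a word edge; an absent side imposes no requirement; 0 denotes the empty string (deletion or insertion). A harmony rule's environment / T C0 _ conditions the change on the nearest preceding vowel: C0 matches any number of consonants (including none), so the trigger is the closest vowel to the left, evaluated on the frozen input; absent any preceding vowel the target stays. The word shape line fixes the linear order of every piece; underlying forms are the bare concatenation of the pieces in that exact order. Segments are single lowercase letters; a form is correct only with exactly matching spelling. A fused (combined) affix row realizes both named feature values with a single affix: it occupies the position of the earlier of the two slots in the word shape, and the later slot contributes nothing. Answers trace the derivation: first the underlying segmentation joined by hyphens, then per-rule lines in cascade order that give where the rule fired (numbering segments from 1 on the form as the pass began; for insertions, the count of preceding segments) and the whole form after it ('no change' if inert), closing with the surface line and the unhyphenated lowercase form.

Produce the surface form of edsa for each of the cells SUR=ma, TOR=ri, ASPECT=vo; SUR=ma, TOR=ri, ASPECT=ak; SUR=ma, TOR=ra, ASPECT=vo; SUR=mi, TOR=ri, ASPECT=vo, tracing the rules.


cell SUR=ma, TOR=ri, ASPECT=vo:
underlying: e-edsa-gis
1. e -> o, i -> u / B C0 _: fires at position(s) 7: eedsagus
2. e, i -> 0 / V _: fires at position(s) 2: edsagus
surface: edsagus

cell SUR=ma, TOR=ri, ASPECT=ak:
underlying: n-edsa-gis
1. e -> o, i -> u / B C0 _: fires at position(s) 7: nedsagus
2. e, i -> 0 / V _: no change
surface: nedsagus

cell SUR=ma, TOR=ra, ASPECT=vo:
underlying: e-edsa-bl-dum
1. e -> o, i -> u / B C0 _: no change
2. e, i -> 0 / V _: fires at position(s) 2: edsabldum
surface: edsabldum

cell SUR=mi, TOR=ri, ASPECT=vo:
underlying: e-edsa-at-o
1. e -> o, i -> u / B C0 _: no change
2. e, i -> 0 / V _: fires at position(s) 2: edsaato
surface: edsaato
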